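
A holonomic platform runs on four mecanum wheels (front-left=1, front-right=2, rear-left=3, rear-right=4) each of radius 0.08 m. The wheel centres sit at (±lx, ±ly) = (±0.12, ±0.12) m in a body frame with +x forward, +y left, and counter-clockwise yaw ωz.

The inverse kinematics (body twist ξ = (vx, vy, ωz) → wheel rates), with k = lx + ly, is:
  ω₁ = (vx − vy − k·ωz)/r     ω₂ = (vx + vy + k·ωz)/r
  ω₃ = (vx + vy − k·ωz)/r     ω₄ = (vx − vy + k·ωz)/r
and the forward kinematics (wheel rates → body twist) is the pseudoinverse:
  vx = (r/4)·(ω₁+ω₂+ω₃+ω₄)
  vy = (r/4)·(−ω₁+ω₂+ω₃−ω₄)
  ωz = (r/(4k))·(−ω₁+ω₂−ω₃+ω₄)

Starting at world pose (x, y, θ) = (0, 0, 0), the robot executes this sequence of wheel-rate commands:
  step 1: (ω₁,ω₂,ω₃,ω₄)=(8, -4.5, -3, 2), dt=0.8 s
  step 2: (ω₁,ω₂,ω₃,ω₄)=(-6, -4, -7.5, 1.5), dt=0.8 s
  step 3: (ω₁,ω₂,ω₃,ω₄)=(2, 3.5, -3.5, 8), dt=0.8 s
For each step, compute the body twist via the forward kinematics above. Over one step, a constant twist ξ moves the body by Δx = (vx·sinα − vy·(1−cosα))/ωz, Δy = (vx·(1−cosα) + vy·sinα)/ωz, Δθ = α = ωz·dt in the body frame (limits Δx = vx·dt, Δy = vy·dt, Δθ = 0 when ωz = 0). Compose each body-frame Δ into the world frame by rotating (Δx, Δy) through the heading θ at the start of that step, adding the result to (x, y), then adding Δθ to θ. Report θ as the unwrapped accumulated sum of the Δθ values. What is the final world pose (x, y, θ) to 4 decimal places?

(-0.0751, -0.3795, 1.1000)

step 1: ξ=(vx,vy,ωz)=(0.0500, -0.3500, -0.6250), dt=0.8 → body Δ=(-0.0302, -0.2783, -0.5000) → world pose (-0.0302, -0.2783, -0.5000)
step 2: ξ=(vx,vy,ωz)=(-0.3200, -0.1400, 0.9167), dt=0.8 → body Δ=(-0.1944, -0.1920, 0.7333) → world pose (-0.2928, -0.3535, 0.2333)
step 3: ξ=(vx,vy,ωz)=(0.2000, -0.2000, 1.0833), dt=0.8 → body Δ=(0.2058, -0.0756, 0.8667) → world pose (-0.0751, -0.3795, 1.1000)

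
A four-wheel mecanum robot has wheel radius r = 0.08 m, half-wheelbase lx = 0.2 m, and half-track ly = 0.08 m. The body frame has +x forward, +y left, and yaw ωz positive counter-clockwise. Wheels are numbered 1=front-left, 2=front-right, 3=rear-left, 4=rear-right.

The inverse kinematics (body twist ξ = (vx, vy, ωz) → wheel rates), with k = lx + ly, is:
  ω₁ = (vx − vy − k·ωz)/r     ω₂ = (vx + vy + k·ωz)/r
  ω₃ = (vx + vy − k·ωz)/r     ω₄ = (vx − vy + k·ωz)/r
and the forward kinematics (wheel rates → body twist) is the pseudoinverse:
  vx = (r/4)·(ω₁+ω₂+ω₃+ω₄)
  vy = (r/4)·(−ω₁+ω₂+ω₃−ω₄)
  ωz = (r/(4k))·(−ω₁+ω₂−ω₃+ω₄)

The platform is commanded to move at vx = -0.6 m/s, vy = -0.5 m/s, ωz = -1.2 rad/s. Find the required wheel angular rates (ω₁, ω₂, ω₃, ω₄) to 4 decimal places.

k = lx + ly = 0.2 + 0.08 = 0.2800;  k·ωz = 0.2800·-1.2 = -0.3360
ω₁ (FL) = (vx − vy − k·ωz)/r = 0.2360/0.08 = 2.9500
ω₂ (FR) = (vx + vy + k·ωz)/r = -1.4360/0.08 = -17.9500
ω₃ (RL) = (vx + vy − k·ωz)/r = -0.7640/0.08 = -9.5500
ω₄ (RR) = (vx − vy + k·ωz)/r = -0.4360/0.08 = -5.4500

(2.9500, -17.9500, -9.5500, -5.4500)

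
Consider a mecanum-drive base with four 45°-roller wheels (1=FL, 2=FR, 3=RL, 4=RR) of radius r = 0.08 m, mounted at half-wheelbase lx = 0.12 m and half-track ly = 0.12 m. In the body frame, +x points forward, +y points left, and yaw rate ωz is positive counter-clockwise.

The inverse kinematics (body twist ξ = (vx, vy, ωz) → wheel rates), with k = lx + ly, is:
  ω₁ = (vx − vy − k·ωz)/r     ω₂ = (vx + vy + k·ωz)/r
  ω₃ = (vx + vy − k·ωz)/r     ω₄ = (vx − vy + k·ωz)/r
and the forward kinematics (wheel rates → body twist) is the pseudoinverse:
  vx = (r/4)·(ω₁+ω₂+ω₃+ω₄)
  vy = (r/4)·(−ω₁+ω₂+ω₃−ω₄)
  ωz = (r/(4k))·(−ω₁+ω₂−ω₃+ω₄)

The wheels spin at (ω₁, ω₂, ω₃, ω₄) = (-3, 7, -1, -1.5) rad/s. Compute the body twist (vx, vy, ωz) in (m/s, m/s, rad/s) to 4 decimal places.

k = lx + ly = 0.12 + 0.12 = 0.2400
ω₁+ω₂+ω₃+ω₄ = 1.5000  →  vx = (0.08/4)·1.5000 = 0.0300
−ω₁+ω₂+ω₃−ω₄ = 10.5000  →  vy = (0.08/4)·10.5000 = 0.2100
−ω₁+ω₂−ω₃+ω₄ = 9.5000  →  ωz = (0.08/0.9600)·9.5000 = 0.7917

(0.0300, 0.2100, 0.7917)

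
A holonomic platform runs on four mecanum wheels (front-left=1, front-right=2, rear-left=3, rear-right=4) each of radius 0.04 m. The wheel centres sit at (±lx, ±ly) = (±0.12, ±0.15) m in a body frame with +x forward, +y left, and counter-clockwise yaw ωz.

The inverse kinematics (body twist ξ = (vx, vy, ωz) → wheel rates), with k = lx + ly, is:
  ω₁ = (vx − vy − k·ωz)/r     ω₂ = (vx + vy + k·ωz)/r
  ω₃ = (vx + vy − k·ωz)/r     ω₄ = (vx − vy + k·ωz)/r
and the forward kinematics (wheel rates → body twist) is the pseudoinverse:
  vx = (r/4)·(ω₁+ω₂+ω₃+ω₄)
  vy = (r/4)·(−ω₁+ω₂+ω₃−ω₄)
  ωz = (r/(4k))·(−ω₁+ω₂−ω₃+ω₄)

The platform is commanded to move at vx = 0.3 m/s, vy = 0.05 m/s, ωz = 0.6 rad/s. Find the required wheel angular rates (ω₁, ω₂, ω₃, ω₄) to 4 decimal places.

k = lx + ly = 0.12 + 0.15 = 0.2700;  k·ωz = 0.2700·0.6 = 0.1620
ω₁ (FL) = (vx − vy − k·ωz)/r = 0.0880/0.04 = 2.2000
ω₂ (FR) = (vx + vy + k·ωz)/r = 0.5120/0.04 = 12.8000
ω₃ (RL) = (vx + vy − k·ωz)/r = 0.1880/0.04 = 4.7000
ω₄ (RR) = (vx − vy + k·ωz)/r = 0.4120/0.04 = 10.3000

(2.2000, 12.8000, 4.7000, 10.3000)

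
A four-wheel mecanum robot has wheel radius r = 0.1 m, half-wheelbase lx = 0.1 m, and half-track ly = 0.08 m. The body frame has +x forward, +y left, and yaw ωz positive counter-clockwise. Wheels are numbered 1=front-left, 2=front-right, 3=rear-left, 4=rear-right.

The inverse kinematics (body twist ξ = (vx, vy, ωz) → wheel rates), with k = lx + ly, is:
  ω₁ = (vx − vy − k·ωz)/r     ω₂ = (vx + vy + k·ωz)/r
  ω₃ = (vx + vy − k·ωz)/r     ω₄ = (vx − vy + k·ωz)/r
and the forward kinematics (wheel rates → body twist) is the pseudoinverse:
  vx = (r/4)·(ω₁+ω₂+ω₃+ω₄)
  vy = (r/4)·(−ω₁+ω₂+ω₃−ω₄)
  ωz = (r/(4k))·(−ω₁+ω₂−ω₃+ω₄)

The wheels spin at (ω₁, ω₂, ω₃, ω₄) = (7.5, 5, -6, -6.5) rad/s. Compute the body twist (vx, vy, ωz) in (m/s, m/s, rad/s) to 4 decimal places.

k = lx + ly = 0.1 + 0.08 = 0.1800
ω₁+ω₂+ω₃+ω₄ = 0.0000  →  vx = (0.1/4)·0.0000 = 0.0000
−ω₁+ω₂+ω₃−ω₄ = -2.0000  →  vy = (0.1/4)·-2.0000 = -0.0500
−ω₁+ω₂−ω₃+ω₄ = -3.0000  →  ωz = (0.1/0.7200)·-3.0000 = -0.4167

(0.0000, -0.0500, -0.4167)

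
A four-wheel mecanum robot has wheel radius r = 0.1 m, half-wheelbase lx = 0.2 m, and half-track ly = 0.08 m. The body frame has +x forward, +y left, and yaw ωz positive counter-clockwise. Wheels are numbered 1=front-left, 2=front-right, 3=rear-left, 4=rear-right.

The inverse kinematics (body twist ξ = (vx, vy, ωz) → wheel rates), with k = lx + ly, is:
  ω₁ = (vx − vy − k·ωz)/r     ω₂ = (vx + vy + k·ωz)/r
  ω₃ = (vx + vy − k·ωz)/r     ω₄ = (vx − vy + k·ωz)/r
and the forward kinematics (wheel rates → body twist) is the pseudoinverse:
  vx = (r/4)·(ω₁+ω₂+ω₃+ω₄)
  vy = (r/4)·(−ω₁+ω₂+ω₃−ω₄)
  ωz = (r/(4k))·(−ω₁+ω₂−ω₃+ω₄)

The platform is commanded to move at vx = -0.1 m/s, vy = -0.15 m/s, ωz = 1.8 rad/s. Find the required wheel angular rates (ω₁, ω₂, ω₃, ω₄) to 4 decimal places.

(-4.5400, 2.5400, -7.5400, 5.5400)

k = lx + ly = 0.2 + 0.08 = 0.2800;  k·ωz = 0.2800·1.8 = 0.5040
ω₁ (FL) = (vx − vy − k·ωz)/r = -0.4540/0.1 = -4.5400
ω₂ (FR) = (vx + vy + k·ωz)/r = 0.2540/0.1 = 2.5400
ω₃ (RL) = (vx + vy − k·ωz)/r = -0.7540/0.1 = -7.5400
ω₄ (RR) = (vx − vy + k·ωz)/r = 0.5540/0.1 = 5.5400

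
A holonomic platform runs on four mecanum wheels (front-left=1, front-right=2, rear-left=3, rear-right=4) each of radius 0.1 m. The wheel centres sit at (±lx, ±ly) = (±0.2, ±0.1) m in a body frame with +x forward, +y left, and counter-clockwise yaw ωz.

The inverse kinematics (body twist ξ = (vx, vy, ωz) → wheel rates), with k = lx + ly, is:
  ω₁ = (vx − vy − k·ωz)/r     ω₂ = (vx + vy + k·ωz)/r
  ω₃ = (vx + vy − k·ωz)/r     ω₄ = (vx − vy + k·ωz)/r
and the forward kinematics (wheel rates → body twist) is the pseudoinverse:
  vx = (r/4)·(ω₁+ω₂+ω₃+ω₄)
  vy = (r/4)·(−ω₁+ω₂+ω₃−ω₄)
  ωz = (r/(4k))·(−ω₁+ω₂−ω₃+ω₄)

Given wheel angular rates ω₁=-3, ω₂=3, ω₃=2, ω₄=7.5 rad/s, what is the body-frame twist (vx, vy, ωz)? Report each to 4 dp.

(0.2375, 0.0125, 0.9583)

k = lx + ly = 0.2 + 0.1 = 0.3000
ω₁+ω₂+ω₃+ω₄ = 9.5000  →  vx = (0.1/4)·9.5000 = 0.2375
−ω₁+ω₂+ω₃−ω₄ = 0.5000  →  vy = (0.1/4)·0.5000 = 0.0125
−ω₁+ω₂−ω₃+ω₄ = 11.5000  →  ωz = (0.1/1.2000)·11.5000 = 0.9583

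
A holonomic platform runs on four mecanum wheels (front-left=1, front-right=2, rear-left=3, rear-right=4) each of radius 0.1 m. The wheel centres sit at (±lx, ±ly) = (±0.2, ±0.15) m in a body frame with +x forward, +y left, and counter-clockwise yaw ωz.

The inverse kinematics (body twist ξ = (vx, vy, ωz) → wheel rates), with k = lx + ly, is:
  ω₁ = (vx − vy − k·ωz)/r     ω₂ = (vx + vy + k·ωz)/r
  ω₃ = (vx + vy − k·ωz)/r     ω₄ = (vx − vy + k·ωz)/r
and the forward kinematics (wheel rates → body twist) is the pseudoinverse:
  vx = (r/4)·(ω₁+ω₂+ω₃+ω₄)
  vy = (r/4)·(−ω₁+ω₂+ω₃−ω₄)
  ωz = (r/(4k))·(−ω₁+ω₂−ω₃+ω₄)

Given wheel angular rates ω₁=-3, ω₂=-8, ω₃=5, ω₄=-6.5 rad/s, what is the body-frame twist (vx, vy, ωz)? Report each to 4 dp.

k = lx + ly = 0.2 + 0.15 = 0.3500
ω₁+ω₂+ω₃+ω₄ = -12.5000  →  vx = (0.1/4)·-12.5000 = -0.3125
−ω₁+ω₂+ω₃−ω₄ = 6.5000  →  vy = (0.1/4)·6.5000 = 0.1625
−ω₁+ω₂−ω₃+ω₄ = -16.5000  →  ωz = (0.1/1.4000)·-16.5000 = -1.1786

(-0.3125, 0.1625, -1.1786)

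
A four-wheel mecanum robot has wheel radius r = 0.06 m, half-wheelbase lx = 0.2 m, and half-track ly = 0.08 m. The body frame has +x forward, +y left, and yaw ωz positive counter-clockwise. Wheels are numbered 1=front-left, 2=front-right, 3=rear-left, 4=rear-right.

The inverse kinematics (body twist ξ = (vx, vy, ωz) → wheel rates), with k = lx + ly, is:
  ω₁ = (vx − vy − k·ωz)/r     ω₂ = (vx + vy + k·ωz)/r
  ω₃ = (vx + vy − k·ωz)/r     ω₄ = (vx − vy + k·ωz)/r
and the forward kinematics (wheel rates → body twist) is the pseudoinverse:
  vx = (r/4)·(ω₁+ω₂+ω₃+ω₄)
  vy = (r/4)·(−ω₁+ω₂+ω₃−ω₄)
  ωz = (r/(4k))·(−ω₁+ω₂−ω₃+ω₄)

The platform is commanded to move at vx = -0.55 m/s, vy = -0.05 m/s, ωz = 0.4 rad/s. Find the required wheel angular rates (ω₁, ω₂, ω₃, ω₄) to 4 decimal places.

k = lx + ly = 0.2 + 0.08 = 0.2800;  k·ωz = 0.2800·0.4 = 0.1120
ω₁ (FL) = (vx − vy − k·ωz)/r = -0.6120/0.06 = -10.2000
ω₂ (FR) = (vx + vy + k·ωz)/r = -0.4880/0.06 = -8.1333
ω₃ (RL) = (vx + vy − k·ωz)/r = -0.7120/0.06 = -11.8667
ω₄ (RR) = (vx − vy + k·ωz)/r = -0.3880/0.06 = -6.4667

(-10.2000, -8.1333, -11.8667, -6.4667)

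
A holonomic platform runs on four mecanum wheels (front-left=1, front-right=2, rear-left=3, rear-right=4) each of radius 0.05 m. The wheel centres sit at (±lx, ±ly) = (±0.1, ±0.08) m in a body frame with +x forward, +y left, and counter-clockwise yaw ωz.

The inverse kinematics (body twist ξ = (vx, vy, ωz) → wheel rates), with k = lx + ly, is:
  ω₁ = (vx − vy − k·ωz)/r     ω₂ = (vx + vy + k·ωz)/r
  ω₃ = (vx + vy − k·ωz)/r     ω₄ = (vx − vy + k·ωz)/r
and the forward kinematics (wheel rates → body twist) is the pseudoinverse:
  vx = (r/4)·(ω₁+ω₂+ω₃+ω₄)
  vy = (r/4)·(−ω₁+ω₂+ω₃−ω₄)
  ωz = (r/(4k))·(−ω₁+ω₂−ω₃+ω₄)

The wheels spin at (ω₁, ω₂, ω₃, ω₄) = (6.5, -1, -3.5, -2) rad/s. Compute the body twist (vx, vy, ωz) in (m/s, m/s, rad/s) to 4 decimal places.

(0.0000, -0.1125, -0.4167)

k = lx + ly = 0.1 + 0.08 = 0.1800
ω₁+ω₂+ω₃+ω₄ = 0.0000  →  vx = (0.05/4)·0.0000 = 0.0000
−ω₁+ω₂+ω₃−ω₄ = -9.0000  →  vy = (0.05/4)·-9.0000 = -0.1125
−ω₁+ω₂−ω₃+ω₄ = -6.0000  →  ωz = (0.05/0.7200)·-6.0000 = -0.4167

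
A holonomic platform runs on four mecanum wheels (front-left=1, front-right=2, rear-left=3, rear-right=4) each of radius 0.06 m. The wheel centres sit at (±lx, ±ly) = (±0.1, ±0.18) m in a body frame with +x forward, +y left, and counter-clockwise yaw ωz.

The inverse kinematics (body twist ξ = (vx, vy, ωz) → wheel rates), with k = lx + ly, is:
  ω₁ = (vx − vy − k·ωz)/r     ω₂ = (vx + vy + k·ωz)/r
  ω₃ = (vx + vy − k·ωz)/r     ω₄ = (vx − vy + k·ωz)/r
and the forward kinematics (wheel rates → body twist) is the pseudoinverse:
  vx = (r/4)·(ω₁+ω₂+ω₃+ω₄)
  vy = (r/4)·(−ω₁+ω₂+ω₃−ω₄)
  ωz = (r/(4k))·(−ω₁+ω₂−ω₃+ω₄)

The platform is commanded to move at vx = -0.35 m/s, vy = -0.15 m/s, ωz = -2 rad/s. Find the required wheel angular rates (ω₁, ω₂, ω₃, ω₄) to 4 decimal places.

k = lx + ly = 0.1 + 0.18 = 0.2800;  k·ωz = 0.2800·-2 = -0.5600
ω₁ (FL) = (vx − vy − k·ωz)/r = 0.3600/0.06 = 6.0000
ω₂ (FR) = (vx + vy + k·ωz)/r = -1.0600/0.06 = -17.6667
ω₃ (RL) = (vx + vy − k·ωz)/r = 0.0600/0.06 = 1.0000
ω₄ (RR) = (vx − vy + k·ωz)/r = -0.7600/0.06 = -12.6667

(6.0000, -17.6667, 1.0000, -12.6667)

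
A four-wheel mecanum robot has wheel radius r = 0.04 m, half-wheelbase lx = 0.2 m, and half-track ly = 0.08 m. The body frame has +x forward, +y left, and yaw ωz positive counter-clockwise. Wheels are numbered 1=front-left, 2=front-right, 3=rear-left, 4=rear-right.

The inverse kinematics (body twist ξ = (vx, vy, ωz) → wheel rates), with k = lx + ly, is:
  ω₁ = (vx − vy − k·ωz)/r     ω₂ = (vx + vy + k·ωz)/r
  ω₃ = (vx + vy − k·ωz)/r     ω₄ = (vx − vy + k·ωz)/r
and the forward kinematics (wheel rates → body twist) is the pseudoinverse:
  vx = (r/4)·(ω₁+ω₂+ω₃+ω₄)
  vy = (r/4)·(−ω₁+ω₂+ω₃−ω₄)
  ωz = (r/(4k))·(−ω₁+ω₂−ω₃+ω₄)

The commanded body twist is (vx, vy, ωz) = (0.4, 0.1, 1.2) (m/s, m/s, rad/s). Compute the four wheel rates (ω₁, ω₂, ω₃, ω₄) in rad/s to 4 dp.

(-0.9000, 20.9000, 4.1000, 15.9000)

k = lx + ly = 0.2 + 0.08 = 0.2800;  k·ωz = 0.2800·1.2 = 0.3360
ω₁ (FL) = (vx − vy − k·ωz)/r = -0.0360/0.04 = -0.9000
ω₂ (FR) = (vx + vy + k·ωz)/r = 0.8360/0.04 = 20.9000
ω₃ (RL) = (vx + vy − k·ωz)/r = 0.1640/0.04 = 4.1000
ω₄ (RR) = (vx − vy + k·ωz)/r = 0.6360/0.04 = 15.9000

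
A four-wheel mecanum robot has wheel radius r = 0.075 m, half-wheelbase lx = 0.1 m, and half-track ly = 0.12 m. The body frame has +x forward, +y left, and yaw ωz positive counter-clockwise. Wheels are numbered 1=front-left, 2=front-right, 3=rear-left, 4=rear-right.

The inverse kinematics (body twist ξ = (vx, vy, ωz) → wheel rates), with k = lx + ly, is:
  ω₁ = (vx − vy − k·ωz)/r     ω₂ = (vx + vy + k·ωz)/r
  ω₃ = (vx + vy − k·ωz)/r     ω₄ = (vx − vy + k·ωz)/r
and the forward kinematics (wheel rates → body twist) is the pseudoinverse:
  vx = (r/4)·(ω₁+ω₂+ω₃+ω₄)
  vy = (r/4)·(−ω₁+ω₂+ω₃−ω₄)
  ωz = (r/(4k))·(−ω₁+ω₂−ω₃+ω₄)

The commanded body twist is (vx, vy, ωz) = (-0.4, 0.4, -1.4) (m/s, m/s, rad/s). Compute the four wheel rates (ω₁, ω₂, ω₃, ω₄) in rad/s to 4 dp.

(-6.5600, -4.1067, 4.1067, -14.7733)

k = lx + ly = 0.1 + 0.12 = 0.2200;  k·ωz = 0.2200·-1.4 = -0.3080
ω₁ (FL) = (vx − vy − k·ωz)/r = -0.4920/0.075 = -6.5600
ω₂ (FR) = (vx + vy + k·ωz)/r = -0.3080/0.075 = -4.1067
ω₃ (RL) = (vx + vy − k·ωz)/r = 0.3080/0.075 = 4.1067
ω₄ (RR) = (vx − vy + k·ωz)/r = -1.1080/0.075 = -14.7733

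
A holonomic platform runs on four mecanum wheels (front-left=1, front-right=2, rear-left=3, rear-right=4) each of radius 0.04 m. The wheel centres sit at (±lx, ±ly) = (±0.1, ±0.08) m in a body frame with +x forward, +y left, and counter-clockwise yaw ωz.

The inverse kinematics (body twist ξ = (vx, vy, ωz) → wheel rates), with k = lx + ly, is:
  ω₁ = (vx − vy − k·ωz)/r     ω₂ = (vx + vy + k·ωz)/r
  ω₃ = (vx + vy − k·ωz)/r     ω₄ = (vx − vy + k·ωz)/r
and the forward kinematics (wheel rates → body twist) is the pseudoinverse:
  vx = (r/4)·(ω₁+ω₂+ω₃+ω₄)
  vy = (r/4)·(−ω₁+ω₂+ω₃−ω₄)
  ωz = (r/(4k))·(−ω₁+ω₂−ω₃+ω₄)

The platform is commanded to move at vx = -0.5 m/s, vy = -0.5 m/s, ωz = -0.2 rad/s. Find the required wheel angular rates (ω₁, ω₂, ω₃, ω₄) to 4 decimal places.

k = lx + ly = 0.1 + 0.08 = 0.1800;  k·ωz = 0.1800·-0.2 = -0.0360
ω₁ (FL) = (vx − vy − k·ωz)/r = 0.0360/0.04 = 0.9000
ω₂ (FR) = (vx + vy + k·ωz)/r = -1.0360/0.04 = -25.9000
ω₃ (RL) = (vx + vy − k·ωz)/r = -0.9640/0.04 = -24.1000
ω₄ (RR) = (vx − vy + k·ωz)/r = -0.0360/0.04 = -0.9000

(0.9000, -25.9000, -24.1000, -0.9000)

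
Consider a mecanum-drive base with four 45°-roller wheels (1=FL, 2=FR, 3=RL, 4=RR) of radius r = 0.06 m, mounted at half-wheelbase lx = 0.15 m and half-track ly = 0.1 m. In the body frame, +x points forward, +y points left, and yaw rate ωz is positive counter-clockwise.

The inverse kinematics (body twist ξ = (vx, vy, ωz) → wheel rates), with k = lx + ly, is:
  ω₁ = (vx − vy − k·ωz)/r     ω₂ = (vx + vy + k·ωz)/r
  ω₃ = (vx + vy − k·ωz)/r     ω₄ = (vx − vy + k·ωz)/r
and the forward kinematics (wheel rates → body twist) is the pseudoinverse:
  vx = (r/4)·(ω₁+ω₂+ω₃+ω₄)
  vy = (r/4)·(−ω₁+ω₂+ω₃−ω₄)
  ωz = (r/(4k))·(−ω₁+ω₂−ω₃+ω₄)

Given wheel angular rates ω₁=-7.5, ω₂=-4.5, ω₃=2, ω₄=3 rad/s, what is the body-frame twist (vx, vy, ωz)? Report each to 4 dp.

(-0.1050, 0.0300, 0.2400)

k = lx + ly = 0.15 + 0.1 = 0.2500
ω₁+ω₂+ω₃+ω₄ = -7.0000  →  vx = (0.06/4)·-7.0000 = -0.1050
−ω₁+ω₂+ω₃−ω₄ = 2.0000  →  vy = (0.06/4)·2.0000 = 0.0300
−ω₁+ω₂−ω₃+ω₄ = 4.0000  →  ωz = (0.06/1.0000)·4.0000 = 0.2400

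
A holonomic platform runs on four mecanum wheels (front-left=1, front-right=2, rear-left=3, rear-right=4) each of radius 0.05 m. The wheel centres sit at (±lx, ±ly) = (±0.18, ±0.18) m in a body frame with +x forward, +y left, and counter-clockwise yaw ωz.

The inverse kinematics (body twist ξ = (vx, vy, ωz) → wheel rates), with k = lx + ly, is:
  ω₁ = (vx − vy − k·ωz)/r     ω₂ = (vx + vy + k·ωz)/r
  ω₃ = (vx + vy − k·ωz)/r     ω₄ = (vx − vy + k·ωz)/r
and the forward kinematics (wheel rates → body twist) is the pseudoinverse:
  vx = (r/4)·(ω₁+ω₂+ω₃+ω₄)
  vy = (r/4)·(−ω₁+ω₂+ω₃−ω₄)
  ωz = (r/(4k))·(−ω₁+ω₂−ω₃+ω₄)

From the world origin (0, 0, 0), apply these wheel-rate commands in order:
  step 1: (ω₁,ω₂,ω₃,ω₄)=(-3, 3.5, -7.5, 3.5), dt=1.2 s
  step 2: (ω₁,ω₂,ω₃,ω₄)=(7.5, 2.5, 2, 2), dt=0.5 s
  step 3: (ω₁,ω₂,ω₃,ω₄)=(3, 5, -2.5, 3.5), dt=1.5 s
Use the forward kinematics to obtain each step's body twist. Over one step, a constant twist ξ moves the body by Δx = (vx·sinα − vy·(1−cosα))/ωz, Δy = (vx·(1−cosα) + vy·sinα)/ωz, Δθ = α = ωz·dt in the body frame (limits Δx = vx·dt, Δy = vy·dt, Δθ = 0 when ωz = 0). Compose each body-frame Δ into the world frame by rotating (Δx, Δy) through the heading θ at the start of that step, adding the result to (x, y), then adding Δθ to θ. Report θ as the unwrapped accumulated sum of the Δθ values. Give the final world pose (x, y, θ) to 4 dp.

step 1: ξ=(vx,vy,ωz)=(-0.0437, -0.0562, 0.6076), dt=1.2 → body Δ=(-0.0244, -0.0800, 0.7292) → world pose (-0.0244, -0.0800, 0.7292)
step 2: ξ=(vx,vy,ωz)=(0.1750, -0.0625, -0.1736), dt=0.5 → body Δ=(0.0860, -0.0350, -0.0868) → world pose (0.0630, -0.0488, 0.6424)
step 3: ξ=(vx,vy,ωz)=(0.1125, -0.0500, 0.2778), dt=1.5 → body Δ=(0.1793, -0.0382, 0.4167) → world pose (0.2295, 0.0281, 1.0590)

(0.2295, 0.0281, 1.0590)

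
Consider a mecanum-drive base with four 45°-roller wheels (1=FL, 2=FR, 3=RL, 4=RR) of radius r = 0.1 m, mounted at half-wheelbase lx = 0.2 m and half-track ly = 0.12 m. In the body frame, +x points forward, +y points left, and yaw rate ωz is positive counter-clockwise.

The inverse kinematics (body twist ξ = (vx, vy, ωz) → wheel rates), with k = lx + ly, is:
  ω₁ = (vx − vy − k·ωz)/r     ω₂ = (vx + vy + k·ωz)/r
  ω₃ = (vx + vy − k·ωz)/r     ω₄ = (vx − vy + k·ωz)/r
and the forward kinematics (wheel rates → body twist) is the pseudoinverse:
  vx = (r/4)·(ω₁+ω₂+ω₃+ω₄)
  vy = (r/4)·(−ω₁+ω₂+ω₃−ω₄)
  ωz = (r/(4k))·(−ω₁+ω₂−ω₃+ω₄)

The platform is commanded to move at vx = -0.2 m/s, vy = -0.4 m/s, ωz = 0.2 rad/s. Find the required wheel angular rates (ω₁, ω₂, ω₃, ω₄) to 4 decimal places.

(1.3600, -5.3600, -6.6400, 2.6400)

k = lx + ly = 0.2 + 0.12 = 0.3200;  k·ωz = 0.3200·0.2 = 0.0640
ω₁ (FL) = (vx − vy − k·ωz)/r = 0.1360/0.1 = 1.3600
ω₂ (FR) = (vx + vy + k·ωz)/r = -0.5360/0.1 = -5.3600
ω₃ (RL) = (vx + vy − k·ωz)/r = -0.6640/0.1 = -6.6400
ω₄ (RR) = (vx − vy + k·ωz)/r = 0.2640/0.1 = 2.6400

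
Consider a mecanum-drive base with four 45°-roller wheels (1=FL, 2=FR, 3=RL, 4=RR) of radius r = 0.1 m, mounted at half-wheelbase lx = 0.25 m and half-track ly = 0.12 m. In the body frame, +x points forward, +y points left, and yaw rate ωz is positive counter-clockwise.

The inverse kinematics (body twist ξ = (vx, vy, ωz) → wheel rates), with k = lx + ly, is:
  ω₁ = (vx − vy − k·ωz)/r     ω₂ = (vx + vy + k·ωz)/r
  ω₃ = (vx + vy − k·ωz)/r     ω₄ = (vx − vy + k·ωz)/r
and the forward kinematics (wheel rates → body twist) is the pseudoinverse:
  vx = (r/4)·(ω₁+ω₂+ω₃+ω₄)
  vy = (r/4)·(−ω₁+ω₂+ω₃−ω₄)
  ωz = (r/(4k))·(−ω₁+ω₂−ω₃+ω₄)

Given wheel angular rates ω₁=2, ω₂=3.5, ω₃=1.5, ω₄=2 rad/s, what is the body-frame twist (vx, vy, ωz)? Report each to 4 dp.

k = lx + ly = 0.25 + 0.12 = 0.3700
ω₁+ω₂+ω₃+ω₄ = 9.0000  →  vx = (0.1/4)·9.0000 = 0.2250
−ω₁+ω₂+ω₃−ω₄ = 1.0000  →  vy = (0.1/4)·1.0000 = 0.0250
−ω₁+ω₂−ω₃+ω₄ = 2.0000  →  ωz = (0.1/1.4800)·2.0000 = 0.1351

(0.2250, 0.0250, 0.1351)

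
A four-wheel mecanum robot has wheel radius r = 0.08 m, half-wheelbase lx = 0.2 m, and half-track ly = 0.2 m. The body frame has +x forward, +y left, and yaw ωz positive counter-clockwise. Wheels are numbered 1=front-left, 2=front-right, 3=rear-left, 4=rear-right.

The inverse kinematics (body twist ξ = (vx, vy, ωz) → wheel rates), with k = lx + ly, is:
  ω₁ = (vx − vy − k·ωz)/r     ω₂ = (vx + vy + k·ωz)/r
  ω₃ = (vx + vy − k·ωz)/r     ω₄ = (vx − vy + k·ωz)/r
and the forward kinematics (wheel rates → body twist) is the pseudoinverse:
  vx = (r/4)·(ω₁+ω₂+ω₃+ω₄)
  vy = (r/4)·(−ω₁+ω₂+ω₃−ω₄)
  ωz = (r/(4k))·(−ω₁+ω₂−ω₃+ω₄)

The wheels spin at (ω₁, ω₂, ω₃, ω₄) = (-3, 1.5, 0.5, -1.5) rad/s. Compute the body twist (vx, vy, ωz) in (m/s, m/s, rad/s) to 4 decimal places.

(-0.0500, 0.1300, 0.1250)

k = lx + ly = 0.2 + 0.2 = 0.4000
ω₁+ω₂+ω₃+ω₄ = -2.5000  →  vx = (0.08/4)·-2.5000 = -0.0500
−ω₁+ω₂+ω₃−ω₄ = 6.5000  →  vy = (0.08/4)·6.5000 = 0.1300
−ω₁+ω₂−ω₃+ω₄ = 2.5000  →  ωz = (0.08/1.6000)·2.5000 = 0.1250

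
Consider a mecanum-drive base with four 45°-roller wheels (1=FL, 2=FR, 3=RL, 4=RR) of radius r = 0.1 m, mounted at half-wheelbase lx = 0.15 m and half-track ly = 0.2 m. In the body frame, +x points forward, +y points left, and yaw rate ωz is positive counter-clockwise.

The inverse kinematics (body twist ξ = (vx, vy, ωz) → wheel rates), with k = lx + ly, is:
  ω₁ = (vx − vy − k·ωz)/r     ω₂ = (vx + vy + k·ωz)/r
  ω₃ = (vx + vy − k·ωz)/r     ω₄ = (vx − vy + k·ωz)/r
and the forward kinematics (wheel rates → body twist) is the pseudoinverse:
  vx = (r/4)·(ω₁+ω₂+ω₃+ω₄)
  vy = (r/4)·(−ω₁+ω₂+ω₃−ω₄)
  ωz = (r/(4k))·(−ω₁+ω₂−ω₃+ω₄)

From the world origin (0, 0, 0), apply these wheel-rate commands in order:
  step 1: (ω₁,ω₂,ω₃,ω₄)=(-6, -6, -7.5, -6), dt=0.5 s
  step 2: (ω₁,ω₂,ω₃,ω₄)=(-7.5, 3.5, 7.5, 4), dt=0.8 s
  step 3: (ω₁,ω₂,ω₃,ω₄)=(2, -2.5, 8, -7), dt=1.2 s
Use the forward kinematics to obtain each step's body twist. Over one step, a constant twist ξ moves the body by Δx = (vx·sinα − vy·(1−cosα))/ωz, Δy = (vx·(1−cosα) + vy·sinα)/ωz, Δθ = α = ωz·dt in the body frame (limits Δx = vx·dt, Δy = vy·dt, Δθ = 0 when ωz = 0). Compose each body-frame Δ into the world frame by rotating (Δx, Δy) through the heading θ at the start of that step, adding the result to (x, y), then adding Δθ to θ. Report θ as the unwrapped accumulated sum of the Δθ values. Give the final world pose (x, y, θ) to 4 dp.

(-0.1414, 0.5473, -1.1893)

step 1: ξ=(vx,vy,ωz)=(-0.6375, -0.0375, 0.1071), dt=0.5 → body Δ=(-0.3181, -0.0273, 0.0536) → world pose (-0.3181, -0.0273, 0.0536)
step 2: ξ=(vx,vy,ωz)=(0.1875, 0.3625, 0.5357), dt=0.8 → body Δ=(0.0843, 0.3129, 0.4286) → world pose (-0.2507, 0.2896, 0.4821)
step 3: ξ=(vx,vy,ωz)=(0.0125, 0.2625, -1.3929), dt=1.2 → body Δ=(0.2163, 0.1776, -1.6714) → world pose (-0.1414, 0.5473, -1.1893)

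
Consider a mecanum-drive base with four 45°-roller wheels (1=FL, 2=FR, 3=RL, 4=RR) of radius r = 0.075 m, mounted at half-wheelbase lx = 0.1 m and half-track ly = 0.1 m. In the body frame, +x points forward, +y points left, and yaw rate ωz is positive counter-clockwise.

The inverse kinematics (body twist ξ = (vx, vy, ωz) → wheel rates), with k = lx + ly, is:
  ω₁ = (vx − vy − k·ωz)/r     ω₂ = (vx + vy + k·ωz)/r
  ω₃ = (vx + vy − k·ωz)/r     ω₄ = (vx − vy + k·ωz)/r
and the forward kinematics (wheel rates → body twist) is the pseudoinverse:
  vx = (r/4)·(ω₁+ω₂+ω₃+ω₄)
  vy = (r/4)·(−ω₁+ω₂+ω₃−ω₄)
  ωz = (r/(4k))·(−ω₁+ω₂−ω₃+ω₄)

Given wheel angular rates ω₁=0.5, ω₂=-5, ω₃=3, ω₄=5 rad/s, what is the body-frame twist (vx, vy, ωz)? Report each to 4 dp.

(0.0656, -0.1406, -0.3281)

k = lx + ly = 0.1 + 0.1 = 0.2000
ω₁+ω₂+ω₃+ω₄ = 3.5000  →  vx = (0.075/4)·3.5000 = 0.0656
−ω₁+ω₂+ω₃−ω₄ = -7.5000  →  vy = (0.075/4)·-7.5000 = -0.1406
−ω₁+ω₂−ω₃+ω₄ = -3.5000  →  ωz = (0.075/0.8000)·-3.5000 = -0.3281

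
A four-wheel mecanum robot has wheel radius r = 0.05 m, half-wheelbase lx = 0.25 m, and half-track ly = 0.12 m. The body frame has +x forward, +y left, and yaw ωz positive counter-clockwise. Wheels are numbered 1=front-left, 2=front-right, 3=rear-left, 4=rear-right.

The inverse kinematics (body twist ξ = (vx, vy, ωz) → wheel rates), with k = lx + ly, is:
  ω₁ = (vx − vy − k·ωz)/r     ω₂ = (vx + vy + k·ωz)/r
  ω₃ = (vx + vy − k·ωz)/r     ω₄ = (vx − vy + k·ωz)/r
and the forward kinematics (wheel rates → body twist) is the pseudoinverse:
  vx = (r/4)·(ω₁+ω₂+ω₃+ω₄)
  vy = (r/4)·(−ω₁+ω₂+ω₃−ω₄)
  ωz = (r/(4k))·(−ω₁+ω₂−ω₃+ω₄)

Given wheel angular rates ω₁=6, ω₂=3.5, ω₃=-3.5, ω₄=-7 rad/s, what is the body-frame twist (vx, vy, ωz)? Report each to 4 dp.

(-0.0125, 0.0125, -0.2027)

k = lx + ly = 0.25 + 0.12 = 0.3700
ω₁+ω₂+ω₃+ω₄ = -1.0000  →  vx = (0.05/4)·-1.0000 = -0.0125
−ω₁+ω₂+ω₃−ω₄ = 1.0000  →  vy = (0.05/4)·1.0000 = 0.0125
−ω₁+ω₂−ω₃+ω₄ = -6.0000  →  ωz = (0.05/1.4800)·-6.0000 = -0.2027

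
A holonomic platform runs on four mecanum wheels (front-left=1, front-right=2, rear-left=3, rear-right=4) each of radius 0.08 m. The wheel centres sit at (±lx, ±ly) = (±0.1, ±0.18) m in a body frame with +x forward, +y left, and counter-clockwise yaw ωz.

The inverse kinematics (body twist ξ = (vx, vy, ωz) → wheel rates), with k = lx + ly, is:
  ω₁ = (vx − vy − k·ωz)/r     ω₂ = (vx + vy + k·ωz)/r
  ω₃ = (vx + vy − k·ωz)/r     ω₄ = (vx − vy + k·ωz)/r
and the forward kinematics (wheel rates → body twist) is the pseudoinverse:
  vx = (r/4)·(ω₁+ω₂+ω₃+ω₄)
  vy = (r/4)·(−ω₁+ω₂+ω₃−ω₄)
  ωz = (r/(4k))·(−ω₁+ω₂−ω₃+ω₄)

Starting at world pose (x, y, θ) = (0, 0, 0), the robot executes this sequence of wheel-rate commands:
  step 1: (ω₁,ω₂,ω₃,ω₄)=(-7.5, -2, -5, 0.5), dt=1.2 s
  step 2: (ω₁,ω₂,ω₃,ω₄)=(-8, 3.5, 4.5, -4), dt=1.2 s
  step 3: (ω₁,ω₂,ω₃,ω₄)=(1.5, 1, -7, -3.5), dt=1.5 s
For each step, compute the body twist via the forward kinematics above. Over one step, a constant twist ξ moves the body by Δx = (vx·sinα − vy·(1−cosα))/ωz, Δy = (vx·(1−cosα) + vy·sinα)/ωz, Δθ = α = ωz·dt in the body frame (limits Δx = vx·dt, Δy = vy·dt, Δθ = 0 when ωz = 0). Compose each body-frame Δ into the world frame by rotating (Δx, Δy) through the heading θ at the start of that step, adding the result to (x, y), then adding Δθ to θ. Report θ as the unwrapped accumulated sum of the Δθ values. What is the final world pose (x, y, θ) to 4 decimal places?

step 1: ξ=(vx,vy,ωz)=(-0.2800, 0.0000, 0.7857), dt=1.2 → body Δ=(-0.2884, -0.1470, 0.9429) → world pose (-0.2884, -0.1470, 0.9429)
step 2: ξ=(vx,vy,ωz)=(-0.0800, 0.4000, 0.2143), dt=1.2 → body Δ=(-0.1563, 0.4625, 0.2571) → world pose (-0.7545, -0.0018, 1.2000)
step 3: ξ=(vx,vy,ωz)=(-0.1600, -0.0800, 0.2143), dt=1.5 → body Δ=(-0.2168, -0.1562, 0.3214) → world pose (-0.6874, -0.2605, 1.5214)

(-0.6874, -0.2605, 1.5214)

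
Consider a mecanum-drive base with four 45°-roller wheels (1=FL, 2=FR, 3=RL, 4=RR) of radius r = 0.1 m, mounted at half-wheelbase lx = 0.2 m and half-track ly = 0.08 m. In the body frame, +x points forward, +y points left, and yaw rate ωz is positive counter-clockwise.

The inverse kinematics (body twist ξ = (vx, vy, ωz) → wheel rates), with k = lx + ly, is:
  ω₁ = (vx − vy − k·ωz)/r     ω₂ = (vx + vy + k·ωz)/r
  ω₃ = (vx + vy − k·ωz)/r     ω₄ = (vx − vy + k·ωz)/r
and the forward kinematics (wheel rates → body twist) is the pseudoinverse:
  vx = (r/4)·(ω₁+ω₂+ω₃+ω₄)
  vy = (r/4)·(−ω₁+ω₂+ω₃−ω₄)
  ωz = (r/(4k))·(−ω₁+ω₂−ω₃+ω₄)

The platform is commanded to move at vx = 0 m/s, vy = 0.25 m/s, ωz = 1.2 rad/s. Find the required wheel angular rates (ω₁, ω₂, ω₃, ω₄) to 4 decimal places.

k = lx + ly = 0.2 + 0.08 = 0.2800;  k·ωz = 0.2800·1.2 = 0.3360
ω₁ (FL) = (vx − vy − k·ωz)/r = -0.5860/0.1 = -5.8600
ω₂ (FR) = (vx + vy + k·ωz)/r = 0.5860/0.1 = 5.8600
ω₃ (RL) = (vx + vy − k·ωz)/r = -0.0860/0.1 = -0.8600
ω₄ (RR) = (vx − vy + k·ωz)/r = 0.0860/0.1 = 0.8600

(-5.8600, 5.8600, -0.8600, 0.8600)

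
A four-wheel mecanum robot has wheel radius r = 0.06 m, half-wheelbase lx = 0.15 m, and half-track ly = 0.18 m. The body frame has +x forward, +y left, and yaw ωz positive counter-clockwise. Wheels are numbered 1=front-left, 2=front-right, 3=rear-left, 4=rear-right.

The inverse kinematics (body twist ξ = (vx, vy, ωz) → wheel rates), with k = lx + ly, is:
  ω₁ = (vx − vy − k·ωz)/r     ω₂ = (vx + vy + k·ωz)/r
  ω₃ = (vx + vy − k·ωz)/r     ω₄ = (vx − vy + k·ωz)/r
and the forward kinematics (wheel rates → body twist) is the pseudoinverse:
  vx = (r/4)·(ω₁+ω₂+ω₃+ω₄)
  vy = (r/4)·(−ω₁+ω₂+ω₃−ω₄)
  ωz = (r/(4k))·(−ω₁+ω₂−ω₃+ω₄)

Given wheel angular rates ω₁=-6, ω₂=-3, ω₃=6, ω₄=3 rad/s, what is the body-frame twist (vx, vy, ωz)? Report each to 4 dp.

(0.0000, 0.0900, 0.0000)

k = lx + ly = 0.15 + 0.18 = 0.3300
ω₁+ω₂+ω₃+ω₄ = 0.0000  →  vx = (0.06/4)·0.0000 = 0.0000
−ω₁+ω₂+ω₃−ω₄ = 6.0000  →  vy = (0.06/4)·6.0000 = 0.0900
−ω₁+ω₂−ω₃+ω₄ = 0.0000  →  ωz = (0.06/1.3200)·0.0000 = 0.0000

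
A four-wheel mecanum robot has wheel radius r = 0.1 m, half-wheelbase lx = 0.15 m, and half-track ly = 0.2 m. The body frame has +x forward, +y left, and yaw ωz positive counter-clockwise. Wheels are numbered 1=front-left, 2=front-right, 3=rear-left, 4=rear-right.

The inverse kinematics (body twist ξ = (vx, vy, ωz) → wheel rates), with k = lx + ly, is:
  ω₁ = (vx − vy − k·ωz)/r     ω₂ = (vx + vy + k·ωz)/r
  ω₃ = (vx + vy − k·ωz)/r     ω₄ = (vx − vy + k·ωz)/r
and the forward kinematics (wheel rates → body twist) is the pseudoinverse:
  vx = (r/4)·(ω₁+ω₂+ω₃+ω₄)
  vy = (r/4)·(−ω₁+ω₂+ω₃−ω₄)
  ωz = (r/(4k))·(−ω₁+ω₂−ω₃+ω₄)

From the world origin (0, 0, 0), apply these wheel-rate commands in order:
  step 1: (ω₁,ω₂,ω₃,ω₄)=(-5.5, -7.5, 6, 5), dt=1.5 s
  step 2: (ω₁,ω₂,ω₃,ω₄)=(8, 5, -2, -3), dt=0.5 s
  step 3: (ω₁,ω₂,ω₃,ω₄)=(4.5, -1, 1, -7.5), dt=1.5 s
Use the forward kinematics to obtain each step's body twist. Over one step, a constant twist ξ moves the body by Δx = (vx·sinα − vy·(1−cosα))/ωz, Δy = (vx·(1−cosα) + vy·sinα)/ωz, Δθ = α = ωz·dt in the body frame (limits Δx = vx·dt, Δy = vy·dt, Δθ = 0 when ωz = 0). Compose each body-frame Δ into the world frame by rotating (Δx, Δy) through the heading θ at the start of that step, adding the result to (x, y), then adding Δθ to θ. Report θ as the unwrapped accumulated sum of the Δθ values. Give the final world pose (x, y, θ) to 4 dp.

(0.0632, 0.0453, -1.9643)

step 1: ξ=(vx,vy,ωz)=(-0.0500, -0.0250, -0.2143), dt=1.5 → body Δ=(-0.0797, -0.0249, -0.3214) → world pose (-0.0797, -0.0249, -0.3214)
step 2: ξ=(vx,vy,ωz)=(0.2000, -0.0500, -0.2857), dt=0.5 → body Δ=(0.0979, -0.0320, -0.1429) → world pose (0.0031, -0.0862, -0.4643)
step 3: ξ=(vx,vy,ωz)=(-0.0750, 0.0750, -1.0000), dt=1.5 → body Δ=(-0.0051, 0.1445, -1.5000) → world pose (0.0632, 0.0453, -1.9643)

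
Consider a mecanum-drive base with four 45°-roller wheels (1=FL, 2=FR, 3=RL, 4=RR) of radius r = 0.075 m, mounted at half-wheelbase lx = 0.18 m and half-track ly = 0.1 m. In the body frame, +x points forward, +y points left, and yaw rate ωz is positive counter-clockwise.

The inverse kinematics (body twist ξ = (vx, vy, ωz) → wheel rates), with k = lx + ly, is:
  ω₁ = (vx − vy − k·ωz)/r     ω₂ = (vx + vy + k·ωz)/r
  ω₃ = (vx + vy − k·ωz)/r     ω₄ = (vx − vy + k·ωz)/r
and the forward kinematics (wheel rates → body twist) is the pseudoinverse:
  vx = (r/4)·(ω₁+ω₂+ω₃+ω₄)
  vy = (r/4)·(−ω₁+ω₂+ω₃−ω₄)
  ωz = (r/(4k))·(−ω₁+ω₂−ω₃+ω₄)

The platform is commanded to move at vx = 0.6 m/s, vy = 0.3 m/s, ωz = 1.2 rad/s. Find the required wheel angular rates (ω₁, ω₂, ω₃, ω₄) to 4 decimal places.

(-0.4800, 16.4800, 7.5200, 8.4800)

k = lx + ly = 0.18 + 0.1 = 0.2800;  k·ωz = 0.2800·1.2 = 0.3360
ω₁ (FL) = (vx − vy − k·ωz)/r = -0.0360/0.075 = -0.4800
ω₂ (FR) = (vx + vy + k·ωz)/r = 1.2360/0.075 = 16.4800
ω₃ (RL) = (vx + vy − k·ωz)/r = 0.5640/0.075 = 7.5200
ω₄ (RR) = (vx − vy + k·ωz)/r = 0.6360/0.075 = 8.4800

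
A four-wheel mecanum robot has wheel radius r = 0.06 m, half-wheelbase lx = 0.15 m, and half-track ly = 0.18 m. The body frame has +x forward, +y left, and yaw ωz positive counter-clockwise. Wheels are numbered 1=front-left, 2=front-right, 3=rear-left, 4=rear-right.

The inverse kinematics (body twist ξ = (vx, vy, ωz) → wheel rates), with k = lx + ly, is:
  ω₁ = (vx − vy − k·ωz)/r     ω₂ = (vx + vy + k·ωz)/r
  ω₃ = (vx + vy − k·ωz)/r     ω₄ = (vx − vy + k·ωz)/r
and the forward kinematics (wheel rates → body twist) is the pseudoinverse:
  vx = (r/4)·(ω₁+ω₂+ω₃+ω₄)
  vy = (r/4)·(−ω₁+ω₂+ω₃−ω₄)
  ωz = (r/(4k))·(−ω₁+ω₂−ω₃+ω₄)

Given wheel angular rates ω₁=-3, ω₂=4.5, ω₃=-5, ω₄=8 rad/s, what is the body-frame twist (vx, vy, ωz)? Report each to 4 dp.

k = lx + ly = 0.15 + 0.18 = 0.3300
ω₁+ω₂+ω₃+ω₄ = 4.5000  →  vx = (0.06/4)·4.5000 = 0.0675
−ω₁+ω₂+ω₃−ω₄ = -5.5000  →  vy = (0.06/4)·-5.5000 = -0.0825
−ω₁+ω₂−ω₃+ω₄ = 20.5000  →  ωz = (0.06/1.3200)·20.5000 = 0.9318

(0.0675, -0.0825, 0.9318)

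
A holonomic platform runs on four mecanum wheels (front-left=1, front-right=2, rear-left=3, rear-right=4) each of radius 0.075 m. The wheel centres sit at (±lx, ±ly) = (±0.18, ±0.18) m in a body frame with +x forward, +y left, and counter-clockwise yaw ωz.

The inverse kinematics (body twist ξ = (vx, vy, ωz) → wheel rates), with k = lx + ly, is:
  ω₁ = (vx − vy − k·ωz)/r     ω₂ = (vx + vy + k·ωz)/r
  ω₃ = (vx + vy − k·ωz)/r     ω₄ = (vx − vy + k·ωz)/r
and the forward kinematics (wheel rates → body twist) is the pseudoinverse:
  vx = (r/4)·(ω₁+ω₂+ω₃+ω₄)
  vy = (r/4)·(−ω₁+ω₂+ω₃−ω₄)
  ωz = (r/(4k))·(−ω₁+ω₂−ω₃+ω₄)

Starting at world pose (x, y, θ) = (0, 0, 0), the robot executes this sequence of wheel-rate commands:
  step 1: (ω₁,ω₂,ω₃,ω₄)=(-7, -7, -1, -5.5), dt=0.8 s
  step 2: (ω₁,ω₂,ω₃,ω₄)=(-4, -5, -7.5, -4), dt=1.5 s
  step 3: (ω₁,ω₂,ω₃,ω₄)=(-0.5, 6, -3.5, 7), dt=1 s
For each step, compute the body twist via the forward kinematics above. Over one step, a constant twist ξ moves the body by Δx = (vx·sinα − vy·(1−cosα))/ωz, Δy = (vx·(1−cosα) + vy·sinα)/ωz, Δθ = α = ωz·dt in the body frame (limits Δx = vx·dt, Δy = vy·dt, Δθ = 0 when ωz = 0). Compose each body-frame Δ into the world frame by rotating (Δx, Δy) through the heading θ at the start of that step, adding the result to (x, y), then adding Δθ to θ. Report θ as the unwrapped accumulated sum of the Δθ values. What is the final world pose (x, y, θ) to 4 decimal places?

step 1: ξ=(vx,vy,ωz)=(-0.3844, 0.0844, -0.2344), dt=0.8 → body Δ=(-0.2994, 0.0958, -0.1875) → world pose (-0.2994, 0.0958, -0.1875)
step 2: ξ=(vx,vy,ωz)=(-0.3844, -0.0844, 0.1302), dt=1.5 → body Δ=(-0.5606, -0.1819, 0.1953) → world pose (-0.8841, 0.0216, 0.0078)
step 3: ξ=(vx,vy,ωz)=(0.1687, -0.0750, 0.8854), dt=1.0 → body Δ=(0.1786, 0.0044, 0.8854) → world pose (-0.7055, 0.0274, 0.8932)

(-0.7055, 0.0274, 0.8932)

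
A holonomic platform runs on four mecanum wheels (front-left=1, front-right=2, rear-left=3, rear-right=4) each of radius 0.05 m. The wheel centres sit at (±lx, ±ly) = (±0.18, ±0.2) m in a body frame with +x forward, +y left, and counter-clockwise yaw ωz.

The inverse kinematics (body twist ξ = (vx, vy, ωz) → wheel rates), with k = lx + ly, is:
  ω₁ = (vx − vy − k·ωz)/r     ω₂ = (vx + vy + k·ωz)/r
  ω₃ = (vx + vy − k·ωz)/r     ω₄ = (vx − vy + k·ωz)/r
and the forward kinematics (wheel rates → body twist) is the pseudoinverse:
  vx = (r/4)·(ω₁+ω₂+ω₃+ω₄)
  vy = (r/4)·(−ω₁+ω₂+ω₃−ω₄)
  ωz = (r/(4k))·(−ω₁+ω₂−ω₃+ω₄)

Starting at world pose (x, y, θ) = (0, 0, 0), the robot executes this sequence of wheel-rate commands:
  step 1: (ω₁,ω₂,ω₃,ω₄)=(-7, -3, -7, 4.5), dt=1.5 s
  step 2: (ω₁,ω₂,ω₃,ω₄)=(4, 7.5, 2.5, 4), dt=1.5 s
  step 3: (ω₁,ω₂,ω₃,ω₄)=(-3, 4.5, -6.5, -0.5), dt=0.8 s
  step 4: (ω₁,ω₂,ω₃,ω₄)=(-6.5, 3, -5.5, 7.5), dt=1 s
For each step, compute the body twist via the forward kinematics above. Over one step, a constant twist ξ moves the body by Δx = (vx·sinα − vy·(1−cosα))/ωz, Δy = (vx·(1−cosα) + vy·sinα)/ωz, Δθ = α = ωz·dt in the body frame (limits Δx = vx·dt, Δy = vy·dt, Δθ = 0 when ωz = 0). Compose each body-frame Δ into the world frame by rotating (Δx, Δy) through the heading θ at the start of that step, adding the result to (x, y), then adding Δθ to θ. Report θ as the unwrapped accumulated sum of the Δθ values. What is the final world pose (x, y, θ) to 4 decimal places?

(0.0333, 0.0159, 2.1069)

step 1: ξ=(vx,vy,ωz)=(-0.1563, -0.0938, 0.5099), dt=1.5 → body Δ=(-0.1610, -0.2127, 0.7648) → world pose (-0.1610, -0.2127, 0.7648)
step 2: ξ=(vx,vy,ωz)=(0.2250, 0.0250, 0.1645), dt=1.5 → body Δ=(0.3295, 0.0785, 0.2467) → world pose (0.0224, 0.0722, 1.0115)
step 3: ξ=(vx,vy,ωz)=(-0.0688, 0.0188, 0.4441), dt=0.8 → body Δ=(-0.0565, 0.0050, 0.3553) → world pose (-0.0119, 0.0269, 1.3668)
step 4: ξ=(vx,vy,ωz)=(-0.0188, -0.0437, 0.7401), dt=1.0 → body Δ=(-0.0016, -0.0465, 0.7401) → world pose (0.0333, 0.0159, 2.1069)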